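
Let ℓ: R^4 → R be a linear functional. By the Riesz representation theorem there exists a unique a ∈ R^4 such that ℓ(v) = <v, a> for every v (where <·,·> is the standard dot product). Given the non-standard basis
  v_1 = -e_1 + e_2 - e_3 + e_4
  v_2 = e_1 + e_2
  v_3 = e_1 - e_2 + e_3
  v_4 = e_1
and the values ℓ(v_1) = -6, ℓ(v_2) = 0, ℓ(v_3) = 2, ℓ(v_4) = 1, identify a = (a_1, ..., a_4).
a = (1, -1, 0, -4)

Write a = (a_1, ..., a_4) in the standard basis. For each basis vector v_i, ℓ(v_i) = <v_i, a> is a linear equation in the a_j's. Collect the n equations into a matrix system V a = ℓ, where row i of V is v_i (expressed in the standard basis). Since V is invertible (lower-triangular with 1s on the diagonal, up to permutation), solve by back-substitution:
  V =
[[-1, 1, -1, 1],
 [1, 1, 0, 0],
 [1, -1, 1, 0],
 [1, 0, 0, 0]]
  V a = (-6, 0, 2, 1)
Solving gives a = (1, -1, 0, -4).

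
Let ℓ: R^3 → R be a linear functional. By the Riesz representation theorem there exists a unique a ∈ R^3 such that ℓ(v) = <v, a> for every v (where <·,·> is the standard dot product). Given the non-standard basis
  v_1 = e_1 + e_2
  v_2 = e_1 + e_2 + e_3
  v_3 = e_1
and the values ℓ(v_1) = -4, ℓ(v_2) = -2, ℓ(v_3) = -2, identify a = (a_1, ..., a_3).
a = (-2, -2, 2)

Write a = (a_1, ..., a_3) in the standard basis. For each basis vector v_i, ℓ(v_i) = <v_i, a> is a linear equation in the a_j's. Collect the n equations into a matrix system V a = ℓ, where row i of V is v_i (expressed in the standard basis). Since V is invertible (lower-triangular with 1s on the diagonal, up to permutation), solve by back-substitution:
  V =
[[1, 1, 0],
 [1, 1, 1],
 [1, 0, 0]]
  V a = (-4, -2, -2)
Solving gives a = (-2, -2, 2).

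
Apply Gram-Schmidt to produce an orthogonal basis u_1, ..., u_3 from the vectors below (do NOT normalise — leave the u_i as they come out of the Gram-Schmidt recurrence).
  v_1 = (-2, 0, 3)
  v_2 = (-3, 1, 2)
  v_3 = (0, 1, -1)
Orthogonal basis:
  u_1 = (-2, 0, 3)
  u_2 = (-15/13, 1, -10/13)
  u_3 = (9/38, 15/38, 3/19)

Apply the Gram-Schmidt recurrence
  u_1 = v_1
  u_i = v_i − Σ_{j<i} ((v_i · u_j) / (u_j · u_j)) · u_j.

Step by step this gives:
  u_1 = (-2, 0, 3)
  u_2 = (-15/13, 1, -10/13)
  u_3 = (9/38, 15/38, 3/19)

Orthogonality check:
  u_2 · u_1 = 0 (should be 0)
  u_3 · u_1 = 0 (should be 0)
  u_3 · u_2 = 0 (should be 0)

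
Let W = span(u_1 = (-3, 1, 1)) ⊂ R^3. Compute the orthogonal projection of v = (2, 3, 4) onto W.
proj_W(v) = (-3/11, 1/11, 1/11)

Set up U = [u_1 | ... | u_1] ∈ R^(3×1). The projector onto W = col(U) is P = U (U^T U)^(-1) U^T.
Compute U^T U =
  [11],
and U^T v = (1).
Solve U^T U · c = U^T v for the coefficients: c = (1/11). The projection is proj_W(v) = U c.
Check: (v - proj_W(v)) · u_1 = 0  (should be 0).
Result: proj_W(v) = (-3/11, 1/11, 1/11).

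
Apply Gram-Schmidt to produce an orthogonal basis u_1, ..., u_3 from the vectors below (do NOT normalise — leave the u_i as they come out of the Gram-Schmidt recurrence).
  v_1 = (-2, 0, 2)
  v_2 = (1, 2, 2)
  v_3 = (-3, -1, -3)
Orthogonal basis:
  u_1 = (-2, 0, 2)
  u_2 = (3/2, 2, 3/2)
  u_3 = (-18/17, 27/17, -18/17)

Apply the Gram-Schmidt recurrence
  u_1 = v_1
  u_i = v_i − Σ_{j<i} ((v_i · u_j) / (u_j · u_j)) · u_j.

Step by step this gives:
  u_1 = (-2, 0, 2)
  u_2 = (3/2, 2, 3/2)
  u_3 = (-18/17, 27/17, -18/17)

Orthogonality check:
  u_2 · u_1 = 0 (should be 0)
  u_3 · u_1 = 0 (should be 0)
  u_3 · u_2 = 0 (should be 0)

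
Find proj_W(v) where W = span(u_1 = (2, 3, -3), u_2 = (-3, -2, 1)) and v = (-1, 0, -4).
proj_W(v) = (-134/83, 119/83, -247/83)

Set up U = [u_1 | ... | u_2] ∈ R^(3×2). The projector onto W = col(U) is P = U (U^T U)^(-1) U^T.
Compute U^T U =
  [22, -15]
  [-15, 14],
and U^T v = (10, -1).
Solve U^T U · c = U^T v for the coefficients: c = (125/83, 128/83). The projection is proj_W(v) = U c.
Check: (v - proj_W(v)) · u_1 = 0  (should be 0).
Check: (v - proj_W(v)) · u_2 = 0  (should be 0).
Result: proj_W(v) = (-134/83, 119/83, -247/83).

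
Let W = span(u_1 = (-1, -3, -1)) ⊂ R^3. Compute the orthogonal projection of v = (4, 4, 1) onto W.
proj_W(v) = (17/11, 51/11, 17/11)

Set up U = [u_1 | ... | u_1] ∈ R^(3×1). The projector onto W = col(U) is P = U (U^T U)^(-1) U^T.
Compute U^T U =
  [11],
and U^T v = (-17).
Solve U^T U · c = U^T v for the coefficients: c = (-17/11). The projection is proj_W(v) = U c.
Check: (v - proj_W(v)) · u_1 = 0  (should be 0).
Result: proj_W(v) = (17/11, 51/11, 17/11).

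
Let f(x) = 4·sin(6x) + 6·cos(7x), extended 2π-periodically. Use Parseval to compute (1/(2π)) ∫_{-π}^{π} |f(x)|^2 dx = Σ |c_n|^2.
Σ |c_n|^2 = 26

Expand |f|^2 and use orthogonality of {sin(nx), cos(mx)} on [-π, π]:
  ∫_{-π}^{π} sin(nx)^2 dx = π, ∫ cos(mx)^2 dx = π, and cross terms integrate to 0.
So ∫_{-π}^{π} f(x)^2 dx = 4^2 · π + 6^2 · π = (16 + 36)π.
Divide by 2π: (16 + 36)/2 = 26.
By Parseval, this equals Σ |c_n|^2.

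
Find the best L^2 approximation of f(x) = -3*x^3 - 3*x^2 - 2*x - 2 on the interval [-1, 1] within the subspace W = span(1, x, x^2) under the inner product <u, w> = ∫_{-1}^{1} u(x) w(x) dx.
g(x) = -3*x^2 - 19*x/5 - 2

The best approximation g ∈ W is the orthogonal projection of f onto W. Writing g = a_0 + a_1 x + a_2 x^2, the coefficients solve the normal equations G · a = b where
  G_{ij} = <φ_i, φ_j> and b_i = <f, φ_i>, with φ_0 = 1, φ_1 = x, φ_2 = x^2.
G =
  [2, 0, 2/3]
  [0, 2/3, 0]
  [2/3, 0, 2/5],
b = (-6, -38/15, -38/15).
Solving gives a_0 = -2, a_1 = -19/5, a_2 = -3, so
  g(x) = -3*x^2 - 19*x/5 - 2.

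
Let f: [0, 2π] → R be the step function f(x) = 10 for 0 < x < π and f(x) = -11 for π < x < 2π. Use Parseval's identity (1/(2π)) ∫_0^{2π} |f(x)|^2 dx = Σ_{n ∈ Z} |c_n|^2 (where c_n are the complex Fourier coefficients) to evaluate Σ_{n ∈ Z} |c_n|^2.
Σ |c_n|^2 = 221/2

Parseval equates the L^2 energy of f (normalised by 1/(2π)) with the ℓ^2 sum of its Fourier coefficients: (1/(2π)) ∫_0^{2π} |f|^2 = Σ |c_n|^2.
Compute the left side: (1/(2π)) [∫_0^π 10^2 dx + ∫_π^{2π} (-11)^2 dx] = (1/(2π)) · (100π + 121π) = (100 + 121)/2 = 221/2.
So Σ_{n ∈ Z} |c_n|^2 = 221/2.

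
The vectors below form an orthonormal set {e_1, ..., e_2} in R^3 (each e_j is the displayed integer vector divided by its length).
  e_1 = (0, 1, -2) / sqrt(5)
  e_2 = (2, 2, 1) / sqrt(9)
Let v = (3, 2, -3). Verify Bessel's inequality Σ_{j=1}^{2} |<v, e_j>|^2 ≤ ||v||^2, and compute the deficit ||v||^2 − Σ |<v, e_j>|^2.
Σ |<v, e_j>|^2 = 821/45; ||v||^2 = 22; deficit = 169/45

Write each e_j = u_j / sqrt(<u_j, u_j>) where u_j is the displayed integer vector. Then <v, e_j> = <v, u_j> / sqrt(<u_j, u_j>), so |<v, e_j>|^2 = <v, u_j>^2 / <u_j, u_j>.
Coefficients: <v, e_1> = 8/sqrt(5), <v, e_2> = 7/sqrt(9).
Square and sum: Σ |<v, e_j>|^2 = 821/45.
Compute ||v||^2 = v·v = 22.
Deficit = 22 − 821/45 = 169/45 ≥ 0, confirming Bessel's inequality. (The deficit equals ||v − Σ <v,e_j> e_j||^2, the squared distance from v to span{e_j}.)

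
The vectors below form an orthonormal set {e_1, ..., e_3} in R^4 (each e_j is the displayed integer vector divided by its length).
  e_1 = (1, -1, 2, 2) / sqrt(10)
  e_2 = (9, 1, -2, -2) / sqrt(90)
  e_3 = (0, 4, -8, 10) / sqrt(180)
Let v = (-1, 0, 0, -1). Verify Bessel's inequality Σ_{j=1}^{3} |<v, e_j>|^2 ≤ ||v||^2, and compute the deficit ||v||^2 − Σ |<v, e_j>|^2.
Σ |<v, e_j>|^2 = 2; ||v||^2 = 2; deficit = 0

Write each e_j = u_j / sqrt(<u_j, u_j>) where u_j is the displayed integer vector. Then <v, e_j> = <v, u_j> / sqrt(<u_j, u_j>), so |<v, e_j>|^2 = <v, u_j>^2 / <u_j, u_j>.
Coefficients: <v, e_1> = -3/sqrt(10), <v, e_2> = -7/sqrt(90), <v, e_3> = -10/sqrt(180).
Square and sum: Σ |<v, e_j>|^2 = 2.
Compute ||v||^2 = v·v = 2.
Deficit = 2 − 2 = 0 ≥ 0, confirming Bessel's inequality. (The deficit equals ||v − Σ <v,e_j> e_j||^2, the squared distance from v to span{e_j}.)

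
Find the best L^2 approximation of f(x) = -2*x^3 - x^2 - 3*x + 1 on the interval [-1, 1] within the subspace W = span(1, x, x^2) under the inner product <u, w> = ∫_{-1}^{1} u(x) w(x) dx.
g(x) = -x^2 - 21*x/5 + 1

The best approximation g ∈ W is the orthogonal projection of f onto W. Writing g = a_0 + a_1 x + a_2 x^2, the coefficients solve the normal equations G · a = b where
  G_{ij} = <φ_i, φ_j> and b_i = <f, φ_i>, with φ_0 = 1, φ_1 = x, φ_2 = x^2.
G =
  [2, 0, 2/3]
  [0, 2/3, 0]
  [2/3, 0, 2/5],
b = (4/3, -14/5, 4/15).
Solving gives a_0 = 1, a_1 = -21/5, a_2 = -1, so
  g(x) = -x^2 - 21*x/5 + 1.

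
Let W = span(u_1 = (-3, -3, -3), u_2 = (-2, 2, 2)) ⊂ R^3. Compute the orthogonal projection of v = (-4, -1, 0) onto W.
proj_W(v) = (-4, -1/2, -1/2)

Set up U = [u_1 | ... | u_2] ∈ R^(3×2). The projector onto W = col(U) is P = U (U^T U)^(-1) U^T.
Compute U^T U =
  [27, -6]
  [-6, 12],
and U^T v = (15, 6).
Solve U^T U · c = U^T v for the coefficients: c = (3/4, 7/8). The projection is proj_W(v) = U c.
Check: (v - proj_W(v)) · u_1 = 0  (should be 0).
Check: (v - proj_W(v)) · u_2 = 0  (should be 0).
Result: proj_W(v) = (-4, -1/2, -1/2).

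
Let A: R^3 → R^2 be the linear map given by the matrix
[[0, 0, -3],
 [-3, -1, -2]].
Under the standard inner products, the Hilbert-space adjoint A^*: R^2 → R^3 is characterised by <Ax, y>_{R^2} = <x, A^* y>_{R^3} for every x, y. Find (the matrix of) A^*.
A^* = A^T =
[[0, -3],
 [0, -1],
 [-3, -2]]

For real matrices with standard dot products, the defining identity <Ax, y> = <x, A^* y> gives (Ax)^T y = x^T (A^*) y, i.e. x^T A^T y = x^T (A^*) y. Since this holds for all x, y, we must have A^* = A^T. Therefore
A^* =
[[0, -3],
 [0, -1],
 [-3, -2]].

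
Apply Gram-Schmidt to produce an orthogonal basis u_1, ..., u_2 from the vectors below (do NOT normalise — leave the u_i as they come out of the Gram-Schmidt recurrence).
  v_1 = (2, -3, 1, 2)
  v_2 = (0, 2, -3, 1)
Orthogonal basis:
  u_1 = (2, -3, 1, 2)
  u_2 = (7/9, 5/6, -47/18, 16/9)

Apply the Gram-Schmidt recurrence
  u_1 = v_1
  u_i = v_i − Σ_{j<i} ((v_i · u_j) / (u_j · u_j)) · u_j.

Step by step this gives:
  u_1 = (2, -3, 1, 2)
  u_2 = (7/9, 5/6, -47/18, 16/9)

Orthogonality check:
  u_2 · u_1 = 0 (should be 0)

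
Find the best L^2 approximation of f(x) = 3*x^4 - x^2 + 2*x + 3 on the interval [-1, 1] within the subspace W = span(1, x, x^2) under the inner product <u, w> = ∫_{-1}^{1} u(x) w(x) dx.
g(x) = 11*x^2/7 + 2*x + 96/35

The best approximation g ∈ W is the orthogonal projection of f onto W. Writing g = a_0 + a_1 x + a_2 x^2, the coefficients solve the normal equations G · a = b where
  G_{ij} = <φ_i, φ_j> and b_i = <f, φ_i>, with φ_0 = 1, φ_1 = x, φ_2 = x^2.
G =
  [2, 0, 2/3]
  [0, 2/3, 0]
  [2/3, 0, 2/5],
b = (98/15, 4/3, 86/35).
Solving gives a_0 = 96/35, a_1 = 2, a_2 = 11/7, so
  g(x) = 11*x^2/7 + 2*x + 96/35.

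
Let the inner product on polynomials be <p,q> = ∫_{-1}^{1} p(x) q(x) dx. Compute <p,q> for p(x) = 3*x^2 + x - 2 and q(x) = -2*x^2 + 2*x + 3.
<p,q> = -22/5

Expand the product: p(x)·q(x) = -6*x^4 + 4*x^3 + 15*x^2 - x - 6.
∫_{-1}^{1} of each monomial x^k gives [2/(k+1) if k even, 0 if k odd]. Integrating term-by-term (or equivalently evaluating the antiderivative F(x) = -6*x^5/5 + x^4 + 5*x^3 - x^2/2 - 6*x at the endpoints):
  F(1) − F(−1) = -17/10 − (27/10) = -22/5.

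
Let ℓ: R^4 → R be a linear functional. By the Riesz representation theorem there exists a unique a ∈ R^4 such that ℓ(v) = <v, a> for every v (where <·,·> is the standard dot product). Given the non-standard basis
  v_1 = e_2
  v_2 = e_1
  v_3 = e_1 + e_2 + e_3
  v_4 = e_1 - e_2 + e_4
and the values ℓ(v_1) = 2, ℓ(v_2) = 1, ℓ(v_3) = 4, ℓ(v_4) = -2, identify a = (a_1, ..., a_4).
a = (1, 2, 1, -1)

Write a = (a_1, ..., a_4) in the standard basis. For each basis vector v_i, ℓ(v_i) = <v_i, a> is a linear equation in the a_j's. Collect the n equations into a matrix system V a = ℓ, where row i of V is v_i (expressed in the standard basis). Since V is invertible (lower-triangular with 1s on the diagonal, up to permutation), solve by back-substitution:
  V =
[[0, 1, 0, 0],
 [1, 0, 0, 0],
 [1, 1, 1, 0],
 [1, -1, 0, 1]]
  V a = (2, 1, 4, -2)
Solving gives a = (1, 2, 1, -1).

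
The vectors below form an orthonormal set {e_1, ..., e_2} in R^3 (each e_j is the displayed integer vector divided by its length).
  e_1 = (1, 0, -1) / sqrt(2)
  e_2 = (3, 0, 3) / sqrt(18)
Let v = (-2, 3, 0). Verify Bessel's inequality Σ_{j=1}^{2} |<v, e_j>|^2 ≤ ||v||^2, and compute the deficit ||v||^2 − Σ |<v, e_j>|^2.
Σ |<v, e_j>|^2 = 4; ||v||^2 = 13; deficit = 9

Write each e_j = u_j / sqrt(<u_j, u_j>) where u_j is the displayed integer vector. Then <v, e_j> = <v, u_j> / sqrt(<u_j, u_j>), so |<v, e_j>|^2 = <v, u_j>^2 / <u_j, u_j>.
Coefficients: <v, e_1> = -2/sqrt(2), <v, e_2> = -6/sqrt(18).
Square and sum: Σ |<v, e_j>|^2 = 4.
Compute ||v||^2 = v·v = 13.
Deficit = 13 − 4 = 9 ≥ 0, confirming Bessel's inequality. (The deficit equals ||v − Σ <v,e_j> e_j||^2, the squared distance from v to span{e_j}.)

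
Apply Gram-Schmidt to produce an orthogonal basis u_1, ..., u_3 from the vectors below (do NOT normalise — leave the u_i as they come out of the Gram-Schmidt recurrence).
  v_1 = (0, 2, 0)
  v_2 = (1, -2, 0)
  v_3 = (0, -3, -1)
Orthogonal basis:
  u_1 = (0, 2, 0)
  u_2 = (1, 0, 0)
  u_3 = (0, 0, -1)

Apply the Gram-Schmidt recurrence
  u_1 = v_1
  u_i = v_i − Σ_{j<i} ((v_i · u_j) / (u_j · u_j)) · u_j.

Step by step this gives:
  u_1 = (0, 2, 0)
  u_2 = (1, 0, 0)
  u_3 = (0, 0, -1)

Orthogonality check:
  u_2 · u_1 = 0 (should be 0)
  u_3 · u_1 = 0 (should be 0)
  u_3 · u_2 = 0 (should be 0)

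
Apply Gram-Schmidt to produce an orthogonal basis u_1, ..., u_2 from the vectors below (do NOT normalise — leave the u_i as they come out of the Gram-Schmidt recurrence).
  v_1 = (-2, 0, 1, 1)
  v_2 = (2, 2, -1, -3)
Orthogonal basis:
  u_1 = (-2, 0, 1, 1)
  u_2 = (-2/3, 2, 1/3, -5/3)

Apply the Gram-Schmidt recurrence
  u_1 = v_1
  u_i = v_i − Σ_{j<i} ((v_i · u_j) / (u_j · u_j)) · u_j.

Step by step this gives:
  u_1 = (-2, 0, 1, 1)
  u_2 = (-2/3, 2, 1/3, -5/3)

Orthogonality check:
  u_2 · u_1 = 0 (should be 0)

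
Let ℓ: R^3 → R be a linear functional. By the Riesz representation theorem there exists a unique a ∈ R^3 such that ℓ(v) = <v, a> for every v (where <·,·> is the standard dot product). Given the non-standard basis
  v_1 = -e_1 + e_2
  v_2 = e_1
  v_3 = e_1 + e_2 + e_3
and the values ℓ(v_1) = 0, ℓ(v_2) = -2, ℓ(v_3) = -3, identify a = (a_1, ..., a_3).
a = (-2, -2, 1)

Write a = (a_1, ..., a_3) in the standard basis. For each basis vector v_i, ℓ(v_i) = <v_i, a> is a linear equation in the a_j's. Collect the n equations into a matrix system V a = ℓ, where row i of V is v_i (expressed in the standard basis). Since V is invertible (lower-triangular with 1s on the diagonal, up to permutation), solve by back-substitution:
  V =
[[-1, 1, 0],
 [1, 0, 0],
 [1, 1, 1]]
  V a = (0, -2, -3)
Solving gives a = (-2, -2, 1).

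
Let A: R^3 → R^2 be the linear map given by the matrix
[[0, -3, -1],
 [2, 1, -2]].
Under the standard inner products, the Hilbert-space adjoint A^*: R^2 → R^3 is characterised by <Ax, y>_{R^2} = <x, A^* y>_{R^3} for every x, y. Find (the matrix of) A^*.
A^* = A^T =
[[0, 2],
 [-3, 1],
 [-1, -2]]

For real matrices with standard dot products, the defining identity <Ax, y> = <x, A^* y> gives (Ax)^T y = x^T (A^*) y, i.e. x^T A^T y = x^T (A^*) y. Since this holds for all x, y, we must have A^* = A^T. Therefore
A^* =
[[0, 2],
 [-3, 1],
 [-1, -2]].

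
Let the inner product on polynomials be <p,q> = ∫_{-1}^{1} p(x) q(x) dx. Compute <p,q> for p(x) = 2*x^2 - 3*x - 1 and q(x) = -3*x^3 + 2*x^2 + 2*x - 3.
<p,q> = 28/15

Expand the product: p(x)·q(x) = -6*x^5 + 13*x^4 + x^3 - 14*x^2 + 7*x + 3.
∫_{-1}^{1} of each monomial x^k gives [2/(k+1) if k even, 0 if k odd]. Integrating term-by-term (or equivalently evaluating the antiderivative F(x) = -x^6 + 13*x^5/5 + x^4/4 - 14*x^3/3 + 7*x^2/2 + 3*x at the endpoints):
  F(1) − F(−1) = 221/60 − (109/60) = 28/15.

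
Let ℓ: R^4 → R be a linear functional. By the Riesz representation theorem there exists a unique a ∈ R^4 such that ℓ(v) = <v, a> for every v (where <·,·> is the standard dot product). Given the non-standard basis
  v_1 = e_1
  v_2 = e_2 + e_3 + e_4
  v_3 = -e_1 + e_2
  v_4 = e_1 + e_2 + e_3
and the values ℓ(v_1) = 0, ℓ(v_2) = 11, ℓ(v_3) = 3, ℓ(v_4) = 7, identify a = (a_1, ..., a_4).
a = (0, 3, 4, 4)

Write a = (a_1, ..., a_4) in the standard basis. For each basis vector v_i, ℓ(v_i) = <v_i, a> is a linear equation in the a_j's. Collect the n equations into a matrix system V a = ℓ, where row i of V is v_i (expressed in the standard basis). Since V is invertible (lower-triangular with 1s on the diagonal, up to permutation), solve by back-substitution:
  V =
[[1, 0, 0, 0],
 [0, 1, 1, 1],
 [-1, 1, 0, 0],
 [1, 1, 1, 0]]
  V a = (0, 11, 3, 7)
Solving gives a = (0, 3, 4, 4).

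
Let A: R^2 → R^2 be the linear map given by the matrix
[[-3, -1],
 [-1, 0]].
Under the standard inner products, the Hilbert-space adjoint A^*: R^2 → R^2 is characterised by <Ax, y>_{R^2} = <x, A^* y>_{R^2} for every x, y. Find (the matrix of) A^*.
A^* = A^T =
[[-3, -1],
 [-1, 0]]

For real matrices with standard dot products, the defining identity <Ax, y> = <x, A^* y> gives (Ax)^T y = x^T (A^*) y, i.e. x^T A^T y = x^T (A^*) y. Since this holds for all x, y, we must have A^* = A^T. Therefore
A^* =
[[-3, -1],
 [-1, 0]].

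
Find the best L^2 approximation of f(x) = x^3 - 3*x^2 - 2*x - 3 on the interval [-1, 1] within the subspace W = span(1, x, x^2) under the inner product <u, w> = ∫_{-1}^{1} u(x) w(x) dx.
g(x) = -3*x^2 - 7*x/5 - 3

The best approximation g ∈ W is the orthogonal projection of f onto W. Writing g = a_0 + a_1 x + a_2 x^2, the coefficients solve the normal equations G · a = b where
  G_{ij} = <φ_i, φ_j> and b_i = <f, φ_i>, with φ_0 = 1, φ_1 = x, φ_2 = x^2.
G =
  [2, 0, 2/3]
  [0, 2/3, 0]
  [2/3, 0, 2/5],
b = (-8, -14/15, -16/5).
Solving gives a_0 = -3, a_1 = -7/5, a_2 = -3, so
  g(x) = -3*x^2 - 7*x/5 - 3.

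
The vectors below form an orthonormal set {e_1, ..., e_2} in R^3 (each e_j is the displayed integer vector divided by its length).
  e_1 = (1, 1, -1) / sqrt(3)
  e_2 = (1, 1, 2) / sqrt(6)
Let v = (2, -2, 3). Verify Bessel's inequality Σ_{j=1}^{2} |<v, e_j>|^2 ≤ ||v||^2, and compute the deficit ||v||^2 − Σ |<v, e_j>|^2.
Σ |<v, e_j>|^2 = 9; ||v||^2 = 17; deficit = 8

Write each e_j = u_j / sqrt(<u_j, u_j>) where u_j is the displayed integer vector. Then <v, e_j> = <v, u_j> / sqrt(<u_j, u_j>), so |<v, e_j>|^2 = <v, u_j>^2 / <u_j, u_j>.
Coefficients: <v, e_1> = -3/sqrt(3), <v, e_2> = 6/sqrt(6).
Square and sum: Σ |<v, e_j>|^2 = 9.
Compute ||v||^2 = v·v = 17.
Deficit = 17 − 9 = 8 ≥ 0, confirming Bessel's inequality. (The deficit equals ||v − Σ <v,e_j> e_j||^2, the squared distance from v to span{e_j}.)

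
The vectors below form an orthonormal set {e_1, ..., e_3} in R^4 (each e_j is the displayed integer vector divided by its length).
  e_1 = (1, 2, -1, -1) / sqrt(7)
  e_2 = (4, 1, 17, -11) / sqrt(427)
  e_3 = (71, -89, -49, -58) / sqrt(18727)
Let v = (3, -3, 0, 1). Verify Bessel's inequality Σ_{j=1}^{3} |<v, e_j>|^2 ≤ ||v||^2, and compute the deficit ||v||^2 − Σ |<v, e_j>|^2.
Σ |<v, e_j>|^2 = 3624/307; ||v||^2 = 19; deficit = 2209/307

Write each e_j = u_j / sqrt(<u_j, u_j>) where u_j is the displayed integer vector. Then <v, e_j> = <v, u_j> / sqrt(<u_j, u_j>), so |<v, e_j>|^2 = <v, u_j>^2 / <u_j, u_j>.
Coefficients: <v, e_1> = -4/sqrt(7), <v, e_2> = -2/sqrt(427), <v, e_3> = 422/sqrt(18727).
Square and sum: Σ |<v, e_j>|^2 = 3624/307.
Compute ||v||^2 = v·v = 19.
Deficit = 19 − 3624/307 = 2209/307 ≥ 0, confirming Bessel's inequality. (The deficit equals ||v − Σ <v,e_j> e_j||^2, the squared distance from v to span{e_j}.)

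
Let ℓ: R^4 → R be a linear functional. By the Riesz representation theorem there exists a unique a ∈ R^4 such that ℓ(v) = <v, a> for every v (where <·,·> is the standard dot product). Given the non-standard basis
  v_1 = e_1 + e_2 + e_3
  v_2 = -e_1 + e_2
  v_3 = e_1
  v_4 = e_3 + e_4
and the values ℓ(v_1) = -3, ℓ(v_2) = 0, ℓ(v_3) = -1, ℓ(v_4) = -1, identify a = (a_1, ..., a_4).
a = (-1, -1, -1, 0)

Write a = (a_1, ..., a_4) in the standard basis. For each basis vector v_i, ℓ(v_i) = <v_i, a> is a linear equation in the a_j's. Collect the n equations into a matrix system V a = ℓ, where row i of V is v_i (expressed in the standard basis). Since V is invertible (lower-triangular with 1s on the diagonal, up to permutation), solve by back-substitution:
  V =
[[1, 1, 1, 0],
 [-1, 1, 0, 0],
 [1, 0, 0, 0],
 [0, 0, 1, 1]]
  V a = (-3, 0, -1, -1)
Solving gives a = (-1, -1, -1, 0).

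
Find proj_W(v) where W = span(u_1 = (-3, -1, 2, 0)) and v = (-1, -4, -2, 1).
proj_W(v) = (-9/14, -3/14, 3/7, 0)

Set up U = [u_1 | ... | u_1] ∈ R^(4×1). The projector onto W = col(U) is P = U (U^T U)^(-1) U^T.
Compute U^T U =
  [14],
and U^T v = (3).
Solve U^T U · c = U^T v for the coefficients: c = (3/14). The projection is proj_W(v) = U c.
Check: (v - proj_W(v)) · u_1 = 0  (should be 0).
Result: proj_W(v) = (-9/14, -3/14, 3/7, 0).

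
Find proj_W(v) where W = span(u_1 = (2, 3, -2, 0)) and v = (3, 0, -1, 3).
proj_W(v) = (16/17, 24/17, -16/17, 0)

Set up U = [u_1 | ... | u_1] ∈ R^(4×1). The projector onto W = col(U) is P = U (U^T U)^(-1) U^T.
Compute U^T U =
  [17],
and U^T v = (8).
Solve U^T U · c = U^T v for the coefficients: c = (8/17). The projection is proj_W(v) = U c.
Check: (v - proj_W(v)) · u_1 = 0  (should be 0).
Result: proj_W(v) = (16/17, 24/17, -16/17, 0).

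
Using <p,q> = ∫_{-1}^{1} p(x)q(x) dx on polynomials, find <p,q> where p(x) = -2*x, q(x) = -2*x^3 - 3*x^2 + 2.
<p,q> = 8/5

Expand the product: p(x)·q(x) = 4*x^4 + 6*x^3 - 4*x.
∫_{-1}^{1} of each monomial x^k gives [2/(k+1) if k even, 0 if k odd]. Integrating term-by-term (or equivalently evaluating the antiderivative F(x) = 4*x^5/5 + 3*x^4/2 - 2*x^2 at the endpoints):
  F(1) − F(−1) = 3/10 − (-13/10) = 8/5.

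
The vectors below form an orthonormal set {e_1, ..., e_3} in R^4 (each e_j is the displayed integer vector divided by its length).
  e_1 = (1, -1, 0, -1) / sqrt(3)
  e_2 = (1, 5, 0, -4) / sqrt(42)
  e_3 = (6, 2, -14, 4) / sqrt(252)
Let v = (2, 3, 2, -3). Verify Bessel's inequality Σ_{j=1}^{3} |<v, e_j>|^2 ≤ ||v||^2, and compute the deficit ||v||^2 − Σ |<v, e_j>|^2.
Σ |<v, e_j>|^2 = 419/18; ||v||^2 = 26; deficit = 49/18

Write each e_j = u_j / sqrt(<u_j, u_j>) where u_j is the displayed integer vector. Then <v, e_j> = <v, u_j> / sqrt(<u_j, u_j>), so |<v, e_j>|^2 = <v, u_j>^2 / <u_j, u_j>.
Coefficients: <v, e_1> = 2/sqrt(3), <v, e_2> = 29/sqrt(42), <v, e_3> = -22/sqrt(252).
Square and sum: Σ |<v, e_j>|^2 = 419/18.
Compute ||v||^2 = v·v = 26.
Deficit = 26 − 419/18 = 49/18 ≥ 0, confirming Bessel's inequality. (The deficit equals ||v − Σ <v,e_j> e_j||^2, the squared distance from v to span{e_j}.)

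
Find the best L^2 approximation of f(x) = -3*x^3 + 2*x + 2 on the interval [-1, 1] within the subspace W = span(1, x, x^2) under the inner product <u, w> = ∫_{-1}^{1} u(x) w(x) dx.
g(x) = x/5 + 2

The best approximation g ∈ W is the orthogonal projection of f onto W. Writing g = a_0 + a_1 x + a_2 x^2, the coefficients solve the normal equations G · a = b where
  G_{ij} = <φ_i, φ_j> and b_i = <f, φ_i>, with φ_0 = 1, φ_1 = x, φ_2 = x^2.
G =
  [2, 0, 2/3]
  [0, 2/3, 0]
  [2/3, 0, 2/5],
b = (4, 2/15, 4/3).
Solving gives a_0 = 2, a_1 = 1/5, a_2 = 0, so
  g(x) = x/5 + 2.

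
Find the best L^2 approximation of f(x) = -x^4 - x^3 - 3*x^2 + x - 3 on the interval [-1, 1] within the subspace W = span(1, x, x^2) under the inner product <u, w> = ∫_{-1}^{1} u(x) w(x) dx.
g(x) = -27*x^2/7 + 2*x/5 - 102/35

The best approximation g ∈ W is the orthogonal projection of f onto W. Writing g = a_0 + a_1 x + a_2 x^2, the coefficients solve the normal equations G · a = b where
  G_{ij} = <φ_i, φ_j> and b_i = <f, φ_i>, with φ_0 = 1, φ_1 = x, φ_2 = x^2.
G =
  [2, 0, 2/3]
  [0, 2/3, 0]
  [2/3, 0, 2/5],
b = (-42/5, 4/15, -122/35).
Solving gives a_0 = -102/35, a_1 = 2/5, a_2 = -27/7, so
  g(x) = -27*x^2/7 + 2*x/5 - 102/35.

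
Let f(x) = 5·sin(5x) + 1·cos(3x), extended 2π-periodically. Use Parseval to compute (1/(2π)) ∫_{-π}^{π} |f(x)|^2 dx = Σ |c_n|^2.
Σ |c_n|^2 = 13

Expand |f|^2 and use orthogonality of {sin(nx), cos(mx)} on [-π, π]:
  ∫_{-π}^{π} sin(nx)^2 dx = π, ∫ cos(mx)^2 dx = π, and cross terms integrate to 0.
So ∫_{-π}^{π} f(x)^2 dx = 5^2 · π + 1^2 · π = (25 + 1)π.
Divide by 2π: (25 + 1)/2 = 13.
By Parseval, this equals Σ |c_n|^2.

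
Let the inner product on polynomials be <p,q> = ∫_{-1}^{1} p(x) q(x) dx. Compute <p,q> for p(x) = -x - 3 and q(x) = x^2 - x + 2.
<p,q> = -40/3

Expand the product: p(x)·q(x) = -x^3 - 2*x^2 + x - 6.
∫_{-1}^{1} of each monomial x^k gives [2/(k+1) if k even, 0 if k odd]. Integrating term-by-term (or equivalently evaluating the antiderivative F(x) = -x^4/4 - 2*x^3/3 + x^2/2 - 6*x at the endpoints):
  F(1) − F(−1) = -77/12 − (83/12) = -40/3.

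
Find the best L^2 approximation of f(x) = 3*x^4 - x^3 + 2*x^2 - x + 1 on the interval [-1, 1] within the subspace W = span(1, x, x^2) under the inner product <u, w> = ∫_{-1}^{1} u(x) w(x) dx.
g(x) = 32*x^2/7 - 8*x/5 + 26/35

The best approximation g ∈ W is the orthogonal projection of f onto W. Writing g = a_0 + a_1 x + a_2 x^2, the coefficients solve the normal equations G · a = b where
  G_{ij} = <φ_i, φ_j> and b_i = <f, φ_i>, with φ_0 = 1, φ_1 = x, φ_2 = x^2.
G =
  [2, 0, 2/3]
  [0, 2/3, 0]
  [2/3, 0, 2/5],
b = (68/15, -16/15, 244/105).
Solving gives a_0 = 26/35, a_1 = -8/5, a_2 = 32/7, so
  g(x) = 32*x^2/7 - 8*x/5 + 26/35.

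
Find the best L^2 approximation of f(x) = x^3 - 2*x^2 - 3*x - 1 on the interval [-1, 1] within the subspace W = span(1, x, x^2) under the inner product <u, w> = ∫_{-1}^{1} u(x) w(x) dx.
g(x) = -2*x^2 - 12*x/5 - 1

The best approximation g ∈ W is the orthogonal projection of f onto W. Writing g = a_0 + a_1 x + a_2 x^2, the coefficients solve the normal equations G · a = b where
  G_{ij} = <φ_i, φ_j> and b_i = <f, φ_i>, with φ_0 = 1, φ_1 = x, φ_2 = x^2.
G =
  [2, 0, 2/3]
  [0, 2/3, 0]
  [2/3, 0, 2/5],
b = (-10/3, -8/5, -22/15).
Solving gives a_0 = -1, a_1 = -12/5, a_2 = -2, so
  g(x) = -2*x^2 - 12*x/5 - 1.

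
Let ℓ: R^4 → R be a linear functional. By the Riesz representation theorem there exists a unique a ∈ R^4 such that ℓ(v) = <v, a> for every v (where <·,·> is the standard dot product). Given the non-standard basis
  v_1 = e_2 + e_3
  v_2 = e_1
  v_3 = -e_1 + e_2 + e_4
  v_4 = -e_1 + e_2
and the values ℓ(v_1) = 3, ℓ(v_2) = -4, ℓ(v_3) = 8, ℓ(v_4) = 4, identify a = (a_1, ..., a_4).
a = (-4, 0, 3, 4)

Write a = (a_1, ..., a_4) in the standard basis. For each basis vector v_i, ℓ(v_i) = <v_i, a> is a linear equation in the a_j's. Collect the n equations into a matrix system V a = ℓ, where row i of V is v_i (expressed in the standard basis). Since V is invertible (lower-triangular with 1s on the diagonal, up to permutation), solve by back-substitution:
  V =
[[0, 1, 1, 0],
 [1, 0, 0, 0],
 [-1, 1, 0, 1],
 [-1, 1, 0, 0]]
  V a = (3, -4, 8, 4)
Solving gives a = (-4, 0, 3, 4).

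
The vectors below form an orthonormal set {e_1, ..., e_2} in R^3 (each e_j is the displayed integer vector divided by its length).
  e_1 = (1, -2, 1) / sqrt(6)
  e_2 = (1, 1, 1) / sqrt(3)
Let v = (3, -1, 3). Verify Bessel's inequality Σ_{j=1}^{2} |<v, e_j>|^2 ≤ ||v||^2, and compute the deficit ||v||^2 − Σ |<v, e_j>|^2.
Σ |<v, e_j>|^2 = 19; ||v||^2 = 19; deficit = 0

Write each e_j = u_j / sqrt(<u_j, u_j>) where u_j is the displayed integer vector. Then <v, e_j> = <v, u_j> / sqrt(<u_j, u_j>), so |<v, e_j>|^2 = <v, u_j>^2 / <u_j, u_j>.
Coefficients: <v, e_1> = 8/sqrt(6), <v, e_2> = 5/sqrt(3).
Square and sum: Σ |<v, e_j>|^2 = 19.
Compute ||v||^2 = v·v = 19.
Deficit = 19 − 19 = 0 ≥ 0, confirming Bessel's inequality. (The deficit equals ||v − Σ <v,e_j> e_j||^2, the squared distance from v to span{e_j}.)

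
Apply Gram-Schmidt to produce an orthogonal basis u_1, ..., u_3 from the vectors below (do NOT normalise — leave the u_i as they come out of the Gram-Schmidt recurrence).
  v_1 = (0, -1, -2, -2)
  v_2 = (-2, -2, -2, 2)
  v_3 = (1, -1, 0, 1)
Orthogonal basis:
  u_1 = (0, -1, -2, -2)
  u_2 = (-2, -16/9, -14/9, 22/9)
  u_3 = (9/7, -6/7, 0, 3/7)

Apply the Gram-Schmidt recurrence
  u_1 = v_1
  u_i = v_i − Σ_{j<i} ((v_i · u_j) / (u_j · u_j)) · u_j.

Step by step this gives:
  u_1 = (0, -1, -2, -2)
  u_2 = (-2, -16/9, -14/9, 22/9)
  u_3 = (9/7, -6/7, 0, 3/7)

Orthogonality check:
  u_2 · u_1 = 0 (should be 0)
  u_3 · u_1 = 0 (should be 0)
  u_3 · u_2 = 0 (should be 0)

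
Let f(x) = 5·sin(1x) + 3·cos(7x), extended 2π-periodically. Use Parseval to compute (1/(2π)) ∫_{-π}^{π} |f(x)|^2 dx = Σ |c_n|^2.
Σ |c_n|^2 = 17

Expand |f|^2 and use orthogonality of {sin(nx), cos(mx)} on [-π, π]:
  ∫_{-π}^{π} sin(nx)^2 dx = π, ∫ cos(mx)^2 dx = π, and cross terms integrate to 0.
So ∫_{-π}^{π} f(x)^2 dx = 5^2 · π + 3^2 · π = (25 + 9)π.
Divide by 2π: (25 + 9)/2 = 17.
By Parseval, this equals Σ |c_n|^2.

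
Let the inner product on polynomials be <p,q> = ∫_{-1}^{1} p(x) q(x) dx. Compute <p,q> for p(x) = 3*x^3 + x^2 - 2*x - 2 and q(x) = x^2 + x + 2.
<p,q> = -116/15

Expand the product: p(x)·q(x) = 3*x^5 + 4*x^4 + 5*x^3 - 2*x^2 - 6*x - 4.
∫_{-1}^{1} of each monomial x^k gives [2/(k+1) if k even, 0 if k odd]. Integrating term-by-term (or equivalently evaluating the antiderivative F(x) = x^6/2 + 4*x^5/5 + 5*x^4/4 - 2*x^3/3 - 3*x^2 - 4*x at the endpoints):
  F(1) − F(−1) = -307/60 − (157/60) = -116/15.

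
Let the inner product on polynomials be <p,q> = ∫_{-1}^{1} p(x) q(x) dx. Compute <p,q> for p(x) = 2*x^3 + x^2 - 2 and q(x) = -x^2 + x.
<p,q> = 26/15

Expand the product: p(x)·q(x) = -2*x^5 + x^4 + x^3 + 2*x^2 - 2*x.
∫_{-1}^{1} of each monomial x^k gives [2/(k+1) if k even, 0 if k odd]. Integrating term-by-term (or equivalently evaluating the antiderivative F(x) = -x^6/3 + x^5/5 + x^4/4 + 2*x^3/3 - x^2 at the endpoints):
  F(1) − F(−1) = -13/60 − (-39/20) = 26/15.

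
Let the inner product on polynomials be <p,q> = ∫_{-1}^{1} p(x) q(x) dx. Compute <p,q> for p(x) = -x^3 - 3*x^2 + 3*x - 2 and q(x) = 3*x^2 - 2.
<p,q> = 22/5

Expand the product: p(x)·q(x) = -3*x^5 - 9*x^4 + 11*x^3 - 6*x + 4.
∫_{-1}^{1} of each monomial x^k gives [2/(k+1) if k even, 0 if k odd]. Integrating term-by-term (or equivalently evaluating the antiderivative F(x) = -x^6/2 - 9*x^5/5 + 11*x^4/4 - 3*x^2 + 4*x at the endpoints):
  F(1) − F(−1) = 29/20 − (-59/20) = 22/5.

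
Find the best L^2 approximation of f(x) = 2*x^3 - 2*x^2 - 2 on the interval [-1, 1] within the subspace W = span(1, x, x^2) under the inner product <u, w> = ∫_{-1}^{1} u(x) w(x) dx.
g(x) = -2*x^2 + 6*x/5 - 2

The best approximation g ∈ W is the orthogonal projection of f onto W. Writing g = a_0 + a_1 x + a_2 x^2, the coefficients solve the normal equations G · a = b where
  G_{ij} = <φ_i, φ_j> and b_i = <f, φ_i>, with φ_0 = 1, φ_1 = x, φ_2 = x^2.
G =
  [2, 0, 2/3]
  [0, 2/3, 0]
  [2/3, 0, 2/5],
b = (-16/3, 4/5, -32/15).
Solving gives a_0 = -2, a_1 = 6/5, a_2 = -2, so
  g(x) = -2*x^2 + 6*x/5 - 2.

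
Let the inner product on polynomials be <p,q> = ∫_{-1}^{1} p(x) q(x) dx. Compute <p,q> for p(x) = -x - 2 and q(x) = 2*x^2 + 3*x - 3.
<p,q> = 22/3

Expand the product: p(x)·q(x) = -2*x^3 - 7*x^2 - 3*x + 6.
∫_{-1}^{1} of each monomial x^k gives [2/(k+1) if k even, 0 if k odd]. Integrating term-by-term (or equivalently evaluating the antiderivative F(x) = -x^4/2 - 7*x^3/3 - 3*x^2/2 + 6*x at the endpoints):
  F(1) − F(−1) = 5/3 − (-17/3) = 22/3.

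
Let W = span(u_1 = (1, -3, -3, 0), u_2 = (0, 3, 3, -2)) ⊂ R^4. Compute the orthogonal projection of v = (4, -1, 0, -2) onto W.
proj_W(v) = (86/47, -81/94, -81/94, -145/47)

Set up U = [u_1 | ... | u_2] ∈ R^(4×2). The projector onto W = col(U) is P = U (U^T U)^(-1) U^T.
Compute U^T U =
  [19, -18]
  [-18, 22],
and U^T v = (7, 1).
Solve U^T U · c = U^T v for the coefficients: c = (86/47, 145/94). The projection is proj_W(v) = U c.
Check: (v - proj_W(v)) · u_1 = 0  (should be 0).
Check: (v - proj_W(v)) · u_2 = 0  (should be 0).
Result: proj_W(v) = (86/47, -81/94, -81/94, -145/47).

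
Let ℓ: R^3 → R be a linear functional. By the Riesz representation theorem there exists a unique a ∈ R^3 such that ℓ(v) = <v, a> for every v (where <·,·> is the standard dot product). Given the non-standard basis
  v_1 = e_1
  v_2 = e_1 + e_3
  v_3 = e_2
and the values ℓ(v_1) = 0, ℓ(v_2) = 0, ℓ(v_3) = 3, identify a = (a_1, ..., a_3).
a = (0, 3, 0)

Write a = (a_1, ..., a_3) in the standard basis. For each basis vector v_i, ℓ(v_i) = <v_i, a> is a linear equation in the a_j's. Collect the n equations into a matrix system V a = ℓ, where row i of V is v_i (expressed in the standard basis). Since V is invertible (lower-triangular with 1s on the diagonal, up to permutation), solve by back-substitution:
  V =
[[1, 0, 0],
 [1, 0, 1],
 [0, 1, 0]]
  V a = (0, 0, 3)
Solving gives a = (0, 3, 0).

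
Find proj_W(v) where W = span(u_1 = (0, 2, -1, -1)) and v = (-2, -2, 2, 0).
proj_W(v) = (0, -2, 1, 1)

Set up U = [u_1 | ... | u_1] ∈ R^(4×1). The projector onto W = col(U) is P = U (U^T U)^(-1) U^T.
Compute U^T U =
  [6],
and U^T v = (-6).
Solve U^T U · c = U^T v for the coefficients: c = (-1). The projection is proj_W(v) = U c.
Check: (v - proj_W(v)) · u_1 = 0  (should be 0).
Result: proj_W(v) = (0, -2, 1, 1).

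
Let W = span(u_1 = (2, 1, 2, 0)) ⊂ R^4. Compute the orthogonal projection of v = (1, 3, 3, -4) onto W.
proj_W(v) = (22/9, 11/9, 22/9, 0)

Set up U = [u_1 | ... | u_1] ∈ R^(4×1). The projector onto W = col(U) is P = U (U^T U)^(-1) U^T.
Compute U^T U =
  [9],
and U^T v = (11).
Solve U^T U · c = U^T v for the coefficients: c = (11/9). The projection is proj_W(v) = U c.
Check: (v - proj_W(v)) · u_1 = 0  (should be 0).
Result: proj_W(v) = (22/9, 11/9, 22/9, 0).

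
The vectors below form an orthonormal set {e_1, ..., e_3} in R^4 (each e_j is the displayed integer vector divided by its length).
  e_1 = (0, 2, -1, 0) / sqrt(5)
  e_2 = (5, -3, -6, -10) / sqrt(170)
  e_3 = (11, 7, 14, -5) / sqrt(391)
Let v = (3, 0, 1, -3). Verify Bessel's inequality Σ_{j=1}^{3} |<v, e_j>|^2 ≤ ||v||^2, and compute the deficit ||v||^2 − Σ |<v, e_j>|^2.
Σ |<v, e_j>|^2 = 873/46; ||v||^2 = 19; deficit = 1/46

Write each e_j = u_j / sqrt(<u_j, u_j>) where u_j is the displayed integer vector. Then <v, e_j> = <v, u_j> / sqrt(<u_j, u_j>), so |<v, e_j>|^2 = <v, u_j>^2 / <u_j, u_j>.
Coefficients: <v, e_1> = -1/sqrt(5), <v, e_2> = 39/sqrt(170), <v, e_3> = 62/sqrt(391).
Square and sum: Σ |<v, e_j>|^2 = 873/46.
Compute ||v||^2 = v·v = 19.
Deficit = 19 − 873/46 = 1/46 ≥ 0, confirming Bessel's inequality. (The deficit equals ||v − Σ <v,e_j> e_j||^2, the squared distance from v to span{e_j}.)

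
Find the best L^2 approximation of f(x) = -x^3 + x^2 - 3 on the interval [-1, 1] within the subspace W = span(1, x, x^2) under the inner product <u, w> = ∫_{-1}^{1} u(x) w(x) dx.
g(x) = x^2 - 3*x/5 - 3

The best approximation g ∈ W is the orthogonal projection of f onto W. Writing g = a_0 + a_1 x + a_2 x^2, the coefficients solve the normal equations G · a = b where
  G_{ij} = <φ_i, φ_j> and b_i = <f, φ_i>, with φ_0 = 1, φ_1 = x, φ_2 = x^2.
G =
  [2, 0, 2/3]
  [0, 2/3, 0]
  [2/3, 0, 2/5],
b = (-16/3, -2/5, -8/5).
Solving gives a_0 = -3, a_1 = -3/5, a_2 = 1, so
  g(x) = x^2 - 3*x/5 - 3.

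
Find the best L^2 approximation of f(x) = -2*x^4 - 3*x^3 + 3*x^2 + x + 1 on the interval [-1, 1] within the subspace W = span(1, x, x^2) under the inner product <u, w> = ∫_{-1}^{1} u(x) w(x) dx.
g(x) = 9*x^2/7 - 4*x/5 + 41/35

The best approximation g ∈ W is the orthogonal projection of f onto W. Writing g = a_0 + a_1 x + a_2 x^2, the coefficients solve the normal equations G · a = b where
  G_{ij} = <φ_i, φ_j> and b_i = <f, φ_i>, with φ_0 = 1, φ_1 = x, φ_2 = x^2.
G =
  [2, 0, 2/3]
  [0, 2/3, 0]
  [2/3, 0, 2/5],
b = (16/5, -8/15, 136/105).
Solving gives a_0 = 41/35, a_1 = -4/5, a_2 = 9/7, so
  g(x) = 9*x^2/7 - 4*x/5 + 41/35.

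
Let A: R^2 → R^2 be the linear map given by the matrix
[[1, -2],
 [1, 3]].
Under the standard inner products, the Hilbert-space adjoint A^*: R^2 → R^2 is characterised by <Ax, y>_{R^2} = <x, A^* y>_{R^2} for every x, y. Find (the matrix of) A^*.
A^* = A^T =
[[1, 1],
 [-2, 3]]

For real matrices with standard dot products, the defining identity <Ax, y> = <x, A^* y> gives (Ax)^T y = x^T (A^*) y, i.e. x^T A^T y = x^T (A^*) y. Since this holds for all x, y, we must have A^* = A^T. Therefore
A^* =
[[1, 1],
 [-2, 3]].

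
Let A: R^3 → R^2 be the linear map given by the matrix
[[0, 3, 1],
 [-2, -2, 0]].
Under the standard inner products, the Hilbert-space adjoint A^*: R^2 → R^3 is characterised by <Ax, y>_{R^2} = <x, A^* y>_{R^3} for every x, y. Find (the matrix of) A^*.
A^* = A^T =
[[0, -2],
 [3, -2],
 [1, 0]]

For real matrices with standard dot products, the defining identity <Ax, y> = <x, A^* y> gives (Ax)^T y = x^T (A^*) y, i.e. x^T A^T y = x^T (A^*) y. Since this holds for all x, y, we must have A^* = A^T. Therefore
A^* =
[[0, -2],
 [3, -2],
 [1, 0]].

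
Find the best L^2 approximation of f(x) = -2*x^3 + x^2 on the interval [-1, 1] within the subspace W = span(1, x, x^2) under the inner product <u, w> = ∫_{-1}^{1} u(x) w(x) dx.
g(x) = x^2 - 6*x/5

The best approximation g ∈ W is the orthogonal projection of f onto W. Writing g = a_0 + a_1 x + a_2 x^2, the coefficients solve the normal equations G · a = b where
  G_{ij} = <φ_i, φ_j> and b_i = <f, φ_i>, with φ_0 = 1, φ_1 = x, φ_2 = x^2.
G =
  [2, 0, 2/3]
  [0, 2/3, 0]
  [2/3, 0, 2/5],
b = (2/3, -4/5, 2/5).
Solving gives a_0 = 0, a_1 = -6/5, a_2 = 1, so
  g(x) = x^2 - 6*x/5.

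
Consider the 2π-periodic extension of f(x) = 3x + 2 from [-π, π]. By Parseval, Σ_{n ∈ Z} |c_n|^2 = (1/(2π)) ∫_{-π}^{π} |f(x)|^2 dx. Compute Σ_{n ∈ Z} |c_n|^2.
Σ |c_n|^2 = 3π^2 + 4

Expand and integrate term by term over [-π, π]:
  ∫ (3x)^2 dx = 9·(2π^3/3); ∫ 2·3·(2)·x dx = 0 (odd integrand); ∫ 2^2 dx = 4·2π.
So (1/(2π)) ∫_{-π}^{π} (3x + 2)^2 dx = 9π^2/3 + 4 = 3π^2 + 4.
Parseval ⇒ Σ |c_n|^2 = 3π^2 + 4.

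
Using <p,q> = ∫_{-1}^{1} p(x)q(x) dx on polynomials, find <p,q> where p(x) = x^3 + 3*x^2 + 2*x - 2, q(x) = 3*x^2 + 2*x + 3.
<p,q> = -44/15

Expand the product: p(x)·q(x) = 3*x^5 + 11*x^4 + 15*x^3 + 7*x^2 + 2*x - 6.
∫_{-1}^{1} of each monomial x^k gives [2/(k+1) if k even, 0 if k odd]. Integrating term-by-term (or equivalently evaluating the antiderivative F(x) = x^6/2 + 11*x^5/5 + 15*x^4/4 + 7*x^3/3 + x^2 - 6*x at the endpoints):
  F(1) − F(−1) = 227/60 − (403/60) = -44/15.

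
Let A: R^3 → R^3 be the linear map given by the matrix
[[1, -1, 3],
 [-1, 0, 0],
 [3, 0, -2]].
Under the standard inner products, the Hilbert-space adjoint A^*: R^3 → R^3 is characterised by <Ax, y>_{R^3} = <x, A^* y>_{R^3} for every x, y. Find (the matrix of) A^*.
A^* = A^T =
[[1, -1, 3],
 [-1, 0, 0],
 [3, 0, -2]]

For real matrices with standard dot products, the defining identity <Ax, y> = <x, A^* y> gives (Ax)^T y = x^T (A^*) y, i.e. x^T A^T y = x^T (A^*) y. Since this holds for all x, y, we must have A^* = A^T. Therefore
A^* =
[[1, -1, 3],
 [-1, 0, 0],
 [3, 0, -2]].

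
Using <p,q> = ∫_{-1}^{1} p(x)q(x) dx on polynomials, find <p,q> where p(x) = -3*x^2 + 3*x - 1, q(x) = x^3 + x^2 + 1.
<p,q> = -14/3

Expand the product: p(x)·q(x) = -3*x^5 + 2*x^3 - 4*x^2 + 3*x - 1.
∫_{-1}^{1} of each monomial x^k gives [2/(k+1) if k even, 0 if k odd]. Integrating term-by-term (or equivalently evaluating the antiderivative F(x) = -x^6/2 + x^4/2 - 4*x^3/3 + 3*x^2/2 - x at the endpoints):
  F(1) − F(−1) = -5/6 − (23/6) = -14/3.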